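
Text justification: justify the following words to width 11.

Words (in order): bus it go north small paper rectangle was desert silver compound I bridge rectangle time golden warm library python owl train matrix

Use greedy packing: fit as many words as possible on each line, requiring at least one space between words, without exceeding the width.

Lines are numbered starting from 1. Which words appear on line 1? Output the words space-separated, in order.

Answer: bus it go

Derivation:
Line 1: ['bus', 'it', 'go'] (min_width=9, slack=2)
Line 2: ['north', 'small'] (min_width=11, slack=0)
Line 3: ['paper'] (min_width=5, slack=6)
Line 4: ['rectangle'] (min_width=9, slack=2)
Line 5: ['was', 'desert'] (min_width=10, slack=1)
Line 6: ['silver'] (min_width=6, slack=5)
Line 7: ['compound', 'I'] (min_width=10, slack=1)
Line 8: ['bridge'] (min_width=6, slack=5)
Line 9: ['rectangle'] (min_width=9, slack=2)
Line 10: ['time', 'golden'] (min_width=11, slack=0)
Line 11: ['warm'] (min_width=4, slack=7)
Line 12: ['library'] (min_width=7, slack=4)
Line 13: ['python', 'owl'] (min_width=10, slack=1)
Line 14: ['train'] (min_width=5, slack=6)
Line 15: ['matrix'] (min_width=6, slack=5)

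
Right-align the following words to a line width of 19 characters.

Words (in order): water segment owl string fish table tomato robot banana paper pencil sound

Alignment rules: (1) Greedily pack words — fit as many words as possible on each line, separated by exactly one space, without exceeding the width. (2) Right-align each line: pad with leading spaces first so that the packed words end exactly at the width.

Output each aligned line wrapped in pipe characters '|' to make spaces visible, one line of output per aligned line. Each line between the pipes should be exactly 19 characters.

Line 1: ['water', 'segment', 'owl'] (min_width=17, slack=2)
Line 2: ['string', 'fish', 'table'] (min_width=17, slack=2)
Line 3: ['tomato', 'robot', 'banana'] (min_width=19, slack=0)
Line 4: ['paper', 'pencil', 'sound'] (min_width=18, slack=1)

Answer: |  water segment owl|
|  string fish table|
|tomato robot banana|
| paper pencil sound|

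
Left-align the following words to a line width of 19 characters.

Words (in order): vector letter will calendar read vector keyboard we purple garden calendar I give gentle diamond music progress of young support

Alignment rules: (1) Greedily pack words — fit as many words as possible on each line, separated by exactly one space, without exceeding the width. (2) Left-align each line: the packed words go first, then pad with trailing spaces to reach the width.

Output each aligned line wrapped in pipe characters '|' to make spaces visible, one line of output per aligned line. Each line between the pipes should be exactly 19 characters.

Line 1: ['vector', 'letter', 'will'] (min_width=18, slack=1)
Line 2: ['calendar', 'read'] (min_width=13, slack=6)
Line 3: ['vector', 'keyboard', 'we'] (min_width=18, slack=1)
Line 4: ['purple', 'garden'] (min_width=13, slack=6)
Line 5: ['calendar', 'I', 'give'] (min_width=15, slack=4)
Line 6: ['gentle', 'diamond'] (min_width=14, slack=5)
Line 7: ['music', 'progress', 'of'] (min_width=17, slack=2)
Line 8: ['young', 'support'] (min_width=13, slack=6)

Answer: |vector letter will |
|calendar read      |
|vector keyboard we |
|purple garden      |
|calendar I give    |
|gentle diamond     |
|music progress of  |
|young support      |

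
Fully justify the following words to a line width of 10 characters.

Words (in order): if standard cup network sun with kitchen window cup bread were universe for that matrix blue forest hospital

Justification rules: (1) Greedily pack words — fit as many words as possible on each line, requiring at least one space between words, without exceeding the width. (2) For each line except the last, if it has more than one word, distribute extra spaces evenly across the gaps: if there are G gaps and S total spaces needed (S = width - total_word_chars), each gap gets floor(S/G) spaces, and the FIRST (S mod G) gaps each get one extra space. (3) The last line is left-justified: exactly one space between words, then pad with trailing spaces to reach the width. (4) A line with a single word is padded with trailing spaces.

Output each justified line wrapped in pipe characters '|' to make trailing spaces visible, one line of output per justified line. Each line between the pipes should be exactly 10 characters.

Line 1: ['if'] (min_width=2, slack=8)
Line 2: ['standard'] (min_width=8, slack=2)
Line 3: ['cup'] (min_width=3, slack=7)
Line 4: ['network'] (min_width=7, slack=3)
Line 5: ['sun', 'with'] (min_width=8, slack=2)
Line 6: ['kitchen'] (min_width=7, slack=3)
Line 7: ['window', 'cup'] (min_width=10, slack=0)
Line 8: ['bread', 'were'] (min_width=10, slack=0)
Line 9: ['universe'] (min_width=8, slack=2)
Line 10: ['for', 'that'] (min_width=8, slack=2)
Line 11: ['matrix'] (min_width=6, slack=4)
Line 12: ['blue'] (min_width=4, slack=6)
Line 13: ['forest'] (min_width=6, slack=4)
Line 14: ['hospital'] (min_width=8, slack=2)

Answer: |if        |
|standard  |
|cup       |
|network   |
|sun   with|
|kitchen   |
|window cup|
|bread were|
|universe  |
|for   that|
|matrix    |
|blue      |
|forest    |
|hospital  |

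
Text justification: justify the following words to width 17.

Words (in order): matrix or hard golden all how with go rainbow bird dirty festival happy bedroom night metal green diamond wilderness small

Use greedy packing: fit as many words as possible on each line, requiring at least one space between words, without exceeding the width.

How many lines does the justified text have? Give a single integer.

Line 1: ['matrix', 'or', 'hard'] (min_width=14, slack=3)
Line 2: ['golden', 'all', 'how'] (min_width=14, slack=3)
Line 3: ['with', 'go', 'rainbow'] (min_width=15, slack=2)
Line 4: ['bird', 'dirty'] (min_width=10, slack=7)
Line 5: ['festival', 'happy'] (min_width=14, slack=3)
Line 6: ['bedroom', 'night'] (min_width=13, slack=4)
Line 7: ['metal', 'green'] (min_width=11, slack=6)
Line 8: ['diamond'] (min_width=7, slack=10)
Line 9: ['wilderness', 'small'] (min_width=16, slack=1)
Total lines: 9

Answer: 9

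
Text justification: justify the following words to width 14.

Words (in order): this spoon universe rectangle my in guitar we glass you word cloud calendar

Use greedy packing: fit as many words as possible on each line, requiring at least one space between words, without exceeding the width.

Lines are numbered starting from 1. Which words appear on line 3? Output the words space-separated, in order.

Answer: rectangle my

Derivation:
Line 1: ['this', 'spoon'] (min_width=10, slack=4)
Line 2: ['universe'] (min_width=8, slack=6)
Line 3: ['rectangle', 'my'] (min_width=12, slack=2)
Line 4: ['in', 'guitar', 'we'] (min_width=12, slack=2)
Line 5: ['glass', 'you', 'word'] (min_width=14, slack=0)
Line 6: ['cloud', 'calendar'] (min_width=14, slack=0)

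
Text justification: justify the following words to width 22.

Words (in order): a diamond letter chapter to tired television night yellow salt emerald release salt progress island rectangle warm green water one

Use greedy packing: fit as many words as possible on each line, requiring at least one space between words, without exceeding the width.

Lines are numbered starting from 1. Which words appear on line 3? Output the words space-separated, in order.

Line 1: ['a', 'diamond', 'letter'] (min_width=16, slack=6)
Line 2: ['chapter', 'to', 'tired'] (min_width=16, slack=6)
Line 3: ['television', 'night'] (min_width=16, slack=6)
Line 4: ['yellow', 'salt', 'emerald'] (min_width=19, slack=3)
Line 5: ['release', 'salt', 'progress'] (min_width=21, slack=1)
Line 6: ['island', 'rectangle', 'warm'] (min_width=21, slack=1)
Line 7: ['green', 'water', 'one'] (min_width=15, slack=7)

Answer: television night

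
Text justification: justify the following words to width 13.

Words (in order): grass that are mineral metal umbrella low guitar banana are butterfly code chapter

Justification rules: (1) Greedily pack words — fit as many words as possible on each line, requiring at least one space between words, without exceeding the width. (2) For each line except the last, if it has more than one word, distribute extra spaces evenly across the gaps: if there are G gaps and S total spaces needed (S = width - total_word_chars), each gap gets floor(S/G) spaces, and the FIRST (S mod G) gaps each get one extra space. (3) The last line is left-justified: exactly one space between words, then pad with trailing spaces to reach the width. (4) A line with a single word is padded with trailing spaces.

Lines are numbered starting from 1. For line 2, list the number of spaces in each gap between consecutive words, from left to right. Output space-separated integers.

Line 1: ['grass', 'that'] (min_width=10, slack=3)
Line 2: ['are', 'mineral'] (min_width=11, slack=2)
Line 3: ['metal'] (min_width=5, slack=8)
Line 4: ['umbrella', 'low'] (min_width=12, slack=1)
Line 5: ['guitar', 'banana'] (min_width=13, slack=0)
Line 6: ['are', 'butterfly'] (min_width=13, slack=0)
Line 7: ['code', 'chapter'] (min_width=12, slack=1)

Answer: 3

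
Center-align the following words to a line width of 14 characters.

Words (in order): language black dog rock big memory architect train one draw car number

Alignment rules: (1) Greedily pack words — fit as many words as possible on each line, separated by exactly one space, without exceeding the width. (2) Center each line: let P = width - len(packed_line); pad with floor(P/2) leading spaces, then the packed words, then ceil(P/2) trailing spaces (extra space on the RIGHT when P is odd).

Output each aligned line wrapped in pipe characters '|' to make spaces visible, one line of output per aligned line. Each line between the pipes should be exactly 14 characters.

Line 1: ['language', 'black'] (min_width=14, slack=0)
Line 2: ['dog', 'rock', 'big'] (min_width=12, slack=2)
Line 3: ['memory'] (min_width=6, slack=8)
Line 4: ['architect'] (min_width=9, slack=5)
Line 5: ['train', 'one', 'draw'] (min_width=14, slack=0)
Line 6: ['car', 'number'] (min_width=10, slack=4)

Answer: |language black|
| dog rock big |
|    memory    |
|  architect   |
|train one draw|
|  car number  |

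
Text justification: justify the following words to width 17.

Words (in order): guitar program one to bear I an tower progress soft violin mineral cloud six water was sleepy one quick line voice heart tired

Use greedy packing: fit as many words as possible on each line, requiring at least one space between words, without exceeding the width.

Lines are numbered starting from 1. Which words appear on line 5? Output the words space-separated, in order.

Line 1: ['guitar', 'program'] (min_width=14, slack=3)
Line 2: ['one', 'to', 'bear', 'I', 'an'] (min_width=16, slack=1)
Line 3: ['tower', 'progress'] (min_width=14, slack=3)
Line 4: ['soft', 'violin'] (min_width=11, slack=6)
Line 5: ['mineral', 'cloud', 'six'] (min_width=17, slack=0)
Line 6: ['water', 'was', 'sleepy'] (min_width=16, slack=1)
Line 7: ['one', 'quick', 'line'] (min_width=14, slack=3)
Line 8: ['voice', 'heart', 'tired'] (min_width=17, slack=0)

Answer: mineral cloud six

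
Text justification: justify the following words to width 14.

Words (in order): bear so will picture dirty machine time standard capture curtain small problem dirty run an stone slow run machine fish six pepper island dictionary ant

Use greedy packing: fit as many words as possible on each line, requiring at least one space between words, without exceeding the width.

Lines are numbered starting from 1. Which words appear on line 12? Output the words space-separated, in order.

Answer: island

Derivation:
Line 1: ['bear', 'so', 'will'] (min_width=12, slack=2)
Line 2: ['picture', 'dirty'] (min_width=13, slack=1)
Line 3: ['machine', 'time'] (min_width=12, slack=2)
Line 4: ['standard'] (min_width=8, slack=6)
Line 5: ['capture'] (min_width=7, slack=7)
Line 6: ['curtain', 'small'] (min_width=13, slack=1)
Line 7: ['problem', 'dirty'] (min_width=13, slack=1)
Line 8: ['run', 'an', 'stone'] (min_width=12, slack=2)
Line 9: ['slow', 'run'] (min_width=8, slack=6)
Line 10: ['machine', 'fish'] (min_width=12, slack=2)
Line 11: ['six', 'pepper'] (min_width=10, slack=4)
Line 12: ['island'] (min_width=6, slack=8)
Line 13: ['dictionary', 'ant'] (min_width=14, slack=0)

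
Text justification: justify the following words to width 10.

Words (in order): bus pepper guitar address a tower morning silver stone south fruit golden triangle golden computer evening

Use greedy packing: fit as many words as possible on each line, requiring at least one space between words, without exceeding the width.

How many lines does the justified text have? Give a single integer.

Answer: 14

Derivation:
Line 1: ['bus', 'pepper'] (min_width=10, slack=0)
Line 2: ['guitar'] (min_width=6, slack=4)
Line 3: ['address', 'a'] (min_width=9, slack=1)
Line 4: ['tower'] (min_width=5, slack=5)
Line 5: ['morning'] (min_width=7, slack=3)
Line 6: ['silver'] (min_width=6, slack=4)
Line 7: ['stone'] (min_width=5, slack=5)
Line 8: ['south'] (min_width=5, slack=5)
Line 9: ['fruit'] (min_width=5, slack=5)
Line 10: ['golden'] (min_width=6, slack=4)
Line 11: ['triangle'] (min_width=8, slack=2)
Line 12: ['golden'] (min_width=6, slack=4)
Line 13: ['computer'] (min_width=8, slack=2)
Line 14: ['evening'] (min_width=7, slack=3)
Total lines: 14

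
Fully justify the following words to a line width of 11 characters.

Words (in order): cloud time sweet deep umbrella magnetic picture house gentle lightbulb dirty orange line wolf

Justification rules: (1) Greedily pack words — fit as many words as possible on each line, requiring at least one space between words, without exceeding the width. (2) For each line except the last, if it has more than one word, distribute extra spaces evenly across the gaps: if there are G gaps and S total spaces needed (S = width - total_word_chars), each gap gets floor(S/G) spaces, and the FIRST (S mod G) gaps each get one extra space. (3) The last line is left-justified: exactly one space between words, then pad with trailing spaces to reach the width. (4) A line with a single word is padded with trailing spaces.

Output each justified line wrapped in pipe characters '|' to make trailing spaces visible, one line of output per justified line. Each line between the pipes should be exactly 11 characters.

Answer: |cloud  time|
|sweet  deep|
|umbrella   |
|magnetic   |
|picture    |
|house      |
|gentle     |
|lightbulb  |
|dirty      |
|orange line|
|wolf       |

Derivation:
Line 1: ['cloud', 'time'] (min_width=10, slack=1)
Line 2: ['sweet', 'deep'] (min_width=10, slack=1)
Line 3: ['umbrella'] (min_width=8, slack=3)
Line 4: ['magnetic'] (min_width=8, slack=3)
Line 5: ['picture'] (min_width=7, slack=4)
Line 6: ['house'] (min_width=5, slack=6)
Line 7: ['gentle'] (min_width=6, slack=5)
Line 8: ['lightbulb'] (min_width=9, slack=2)
Line 9: ['dirty'] (min_width=5, slack=6)
Line 10: ['orange', 'line'] (min_width=11, slack=0)
Line 11: ['wolf'] (min_width=4, slack=7)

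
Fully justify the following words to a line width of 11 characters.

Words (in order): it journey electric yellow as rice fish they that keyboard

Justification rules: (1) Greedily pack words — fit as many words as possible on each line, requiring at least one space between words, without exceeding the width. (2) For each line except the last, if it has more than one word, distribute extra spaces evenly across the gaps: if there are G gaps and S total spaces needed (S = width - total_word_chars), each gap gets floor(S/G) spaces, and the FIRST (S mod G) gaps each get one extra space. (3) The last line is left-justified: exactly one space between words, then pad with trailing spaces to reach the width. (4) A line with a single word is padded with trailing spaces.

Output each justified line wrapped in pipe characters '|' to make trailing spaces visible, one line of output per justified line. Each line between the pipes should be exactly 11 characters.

Answer: |it  journey|
|electric   |
|yellow   as|
|rice   fish|
|they   that|
|keyboard   |

Derivation:
Line 1: ['it', 'journey'] (min_width=10, slack=1)
Line 2: ['electric'] (min_width=8, slack=3)
Line 3: ['yellow', 'as'] (min_width=9, slack=2)
Line 4: ['rice', 'fish'] (min_width=9, slack=2)
Line 5: ['they', 'that'] (min_width=9, slack=2)
Line 6: ['keyboard'] (min_width=8, slack=3)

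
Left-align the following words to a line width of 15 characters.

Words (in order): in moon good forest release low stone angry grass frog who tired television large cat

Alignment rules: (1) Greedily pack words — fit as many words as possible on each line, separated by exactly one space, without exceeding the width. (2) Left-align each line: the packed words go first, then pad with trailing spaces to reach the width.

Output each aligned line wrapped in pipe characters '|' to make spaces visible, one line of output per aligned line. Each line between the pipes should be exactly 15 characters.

Answer: |in moon good   |
|forest release |
|low stone angry|
|grass frog who |
|tired          |
|television     |
|large cat      |

Derivation:
Line 1: ['in', 'moon', 'good'] (min_width=12, slack=3)
Line 2: ['forest', 'release'] (min_width=14, slack=1)
Line 3: ['low', 'stone', 'angry'] (min_width=15, slack=0)
Line 4: ['grass', 'frog', 'who'] (min_width=14, slack=1)
Line 5: ['tired'] (min_width=5, slack=10)
Line 6: ['television'] (min_width=10, slack=5)
Line 7: ['large', 'cat'] (min_width=9, slack=6)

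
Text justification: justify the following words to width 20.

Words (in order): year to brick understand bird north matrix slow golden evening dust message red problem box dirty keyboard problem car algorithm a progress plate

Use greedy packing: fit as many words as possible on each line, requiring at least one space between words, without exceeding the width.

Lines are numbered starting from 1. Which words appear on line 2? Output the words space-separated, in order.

Line 1: ['year', 'to', 'brick'] (min_width=13, slack=7)
Line 2: ['understand', 'bird'] (min_width=15, slack=5)
Line 3: ['north', 'matrix', 'slow'] (min_width=17, slack=3)
Line 4: ['golden', 'evening', 'dust'] (min_width=19, slack=1)
Line 5: ['message', 'red', 'problem'] (min_width=19, slack=1)
Line 6: ['box', 'dirty', 'keyboard'] (min_width=18, slack=2)
Line 7: ['problem', 'car'] (min_width=11, slack=9)
Line 8: ['algorithm', 'a', 'progress'] (min_width=20, slack=0)
Line 9: ['plate'] (min_width=5, slack=15)

Answer: understand bird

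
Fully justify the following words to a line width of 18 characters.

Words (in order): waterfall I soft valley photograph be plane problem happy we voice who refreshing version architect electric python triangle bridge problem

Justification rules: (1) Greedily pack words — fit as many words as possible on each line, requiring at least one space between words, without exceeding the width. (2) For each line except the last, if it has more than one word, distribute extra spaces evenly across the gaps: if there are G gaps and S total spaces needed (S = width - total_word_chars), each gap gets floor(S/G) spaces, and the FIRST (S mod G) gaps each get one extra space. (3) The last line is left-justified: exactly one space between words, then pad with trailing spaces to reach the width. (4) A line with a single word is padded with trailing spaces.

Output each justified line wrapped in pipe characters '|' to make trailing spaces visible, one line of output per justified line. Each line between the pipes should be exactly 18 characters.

Line 1: ['waterfall', 'I', 'soft'] (min_width=16, slack=2)
Line 2: ['valley', 'photograph'] (min_width=17, slack=1)
Line 3: ['be', 'plane', 'problem'] (min_width=16, slack=2)
Line 4: ['happy', 'we', 'voice', 'who'] (min_width=18, slack=0)
Line 5: ['refreshing', 'version'] (min_width=18, slack=0)
Line 6: ['architect', 'electric'] (min_width=18, slack=0)
Line 7: ['python', 'triangle'] (min_width=15, slack=3)
Line 8: ['bridge', 'problem'] (min_width=14, slack=4)

Answer: |waterfall  I  soft|
|valley  photograph|
|be  plane  problem|
|happy we voice who|
|refreshing version|
|architect electric|
|python    triangle|
|bridge problem    |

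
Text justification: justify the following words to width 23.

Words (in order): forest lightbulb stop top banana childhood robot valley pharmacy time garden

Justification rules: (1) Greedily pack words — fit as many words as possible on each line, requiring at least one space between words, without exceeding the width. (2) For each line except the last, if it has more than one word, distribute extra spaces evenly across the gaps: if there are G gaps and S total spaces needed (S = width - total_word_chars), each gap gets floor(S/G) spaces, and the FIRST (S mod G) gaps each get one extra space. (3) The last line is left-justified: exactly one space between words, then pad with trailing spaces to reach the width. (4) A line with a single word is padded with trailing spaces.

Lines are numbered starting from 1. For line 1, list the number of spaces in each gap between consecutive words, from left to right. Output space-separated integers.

Line 1: ['forest', 'lightbulb', 'stop'] (min_width=21, slack=2)
Line 2: ['top', 'banana', 'childhood'] (min_width=20, slack=3)
Line 3: ['robot', 'valley', 'pharmacy'] (min_width=21, slack=2)
Line 4: ['time', 'garden'] (min_width=11, slack=12)

Answer: 2 2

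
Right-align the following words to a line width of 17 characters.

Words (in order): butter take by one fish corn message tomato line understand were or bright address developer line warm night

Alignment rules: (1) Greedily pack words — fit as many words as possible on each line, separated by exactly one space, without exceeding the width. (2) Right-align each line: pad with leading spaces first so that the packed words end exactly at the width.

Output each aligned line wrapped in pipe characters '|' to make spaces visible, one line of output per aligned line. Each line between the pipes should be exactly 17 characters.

Answer: |   butter take by|
|    one fish corn|
|   message tomato|
|  line understand|
|   were or bright|
|address developer|
|  line warm night|

Derivation:
Line 1: ['butter', 'take', 'by'] (min_width=14, slack=3)
Line 2: ['one', 'fish', 'corn'] (min_width=13, slack=4)
Line 3: ['message', 'tomato'] (min_width=14, slack=3)
Line 4: ['line', 'understand'] (min_width=15, slack=2)
Line 5: ['were', 'or', 'bright'] (min_width=14, slack=3)
Line 6: ['address', 'developer'] (min_width=17, slack=0)
Line 7: ['line', 'warm', 'night'] (min_width=15, slack=2)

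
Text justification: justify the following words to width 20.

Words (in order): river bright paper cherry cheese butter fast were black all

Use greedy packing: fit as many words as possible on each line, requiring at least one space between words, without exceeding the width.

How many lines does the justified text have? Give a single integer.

Answer: 3

Derivation:
Line 1: ['river', 'bright', 'paper'] (min_width=18, slack=2)
Line 2: ['cherry', 'cheese', 'butter'] (min_width=20, slack=0)
Line 3: ['fast', 'were', 'black', 'all'] (min_width=19, slack=1)
Total lines: 3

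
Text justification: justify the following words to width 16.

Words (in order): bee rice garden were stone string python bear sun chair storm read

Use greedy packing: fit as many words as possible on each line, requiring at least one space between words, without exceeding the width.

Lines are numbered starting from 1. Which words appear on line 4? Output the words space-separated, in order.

Answer: bear sun chair

Derivation:
Line 1: ['bee', 'rice', 'garden'] (min_width=15, slack=1)
Line 2: ['were', 'stone'] (min_width=10, slack=6)
Line 3: ['string', 'python'] (min_width=13, slack=3)
Line 4: ['bear', 'sun', 'chair'] (min_width=14, slack=2)
Line 5: ['storm', 'read'] (min_width=10, slack=6)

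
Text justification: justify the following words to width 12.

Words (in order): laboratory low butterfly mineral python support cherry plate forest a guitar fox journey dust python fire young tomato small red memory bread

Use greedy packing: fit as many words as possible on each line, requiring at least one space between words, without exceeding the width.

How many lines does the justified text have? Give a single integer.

Answer: 14

Derivation:
Line 1: ['laboratory'] (min_width=10, slack=2)
Line 2: ['low'] (min_width=3, slack=9)
Line 3: ['butterfly'] (min_width=9, slack=3)
Line 4: ['mineral'] (min_width=7, slack=5)
Line 5: ['python'] (min_width=6, slack=6)
Line 6: ['support'] (min_width=7, slack=5)
Line 7: ['cherry', 'plate'] (min_width=12, slack=0)
Line 8: ['forest', 'a'] (min_width=8, slack=4)
Line 9: ['guitar', 'fox'] (min_width=10, slack=2)
Line 10: ['journey', 'dust'] (min_width=12, slack=0)
Line 11: ['python', 'fire'] (min_width=11, slack=1)
Line 12: ['young', 'tomato'] (min_width=12, slack=0)
Line 13: ['small', 'red'] (min_width=9, slack=3)
Line 14: ['memory', 'bread'] (min_width=12, slack=0)
Total lines: 14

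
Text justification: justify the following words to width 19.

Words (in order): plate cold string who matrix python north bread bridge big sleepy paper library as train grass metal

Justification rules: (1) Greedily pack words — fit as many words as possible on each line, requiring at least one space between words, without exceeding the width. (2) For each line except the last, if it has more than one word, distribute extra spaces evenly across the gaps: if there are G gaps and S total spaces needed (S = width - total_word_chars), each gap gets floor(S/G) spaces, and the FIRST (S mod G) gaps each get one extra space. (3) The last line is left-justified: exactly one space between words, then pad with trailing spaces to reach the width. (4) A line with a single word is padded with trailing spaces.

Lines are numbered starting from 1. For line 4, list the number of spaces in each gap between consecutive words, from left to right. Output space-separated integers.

Answer: 3 2

Derivation:
Line 1: ['plate', 'cold', 'string'] (min_width=17, slack=2)
Line 2: ['who', 'matrix', 'python'] (min_width=17, slack=2)
Line 3: ['north', 'bread', 'bridge'] (min_width=18, slack=1)
Line 4: ['big', 'sleepy', 'paper'] (min_width=16, slack=3)
Line 5: ['library', 'as', 'train'] (min_width=16, slack=3)
Line 6: ['grass', 'metal'] (min_width=11, slack=8)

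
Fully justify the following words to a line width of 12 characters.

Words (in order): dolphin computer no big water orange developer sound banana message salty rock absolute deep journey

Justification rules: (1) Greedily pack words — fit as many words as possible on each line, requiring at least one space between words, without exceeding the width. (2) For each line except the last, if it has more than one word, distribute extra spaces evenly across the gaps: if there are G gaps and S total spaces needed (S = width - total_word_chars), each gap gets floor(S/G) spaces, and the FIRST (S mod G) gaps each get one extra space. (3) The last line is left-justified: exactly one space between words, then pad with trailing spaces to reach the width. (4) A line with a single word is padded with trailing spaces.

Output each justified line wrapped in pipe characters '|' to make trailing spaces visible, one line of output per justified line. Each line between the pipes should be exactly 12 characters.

Line 1: ['dolphin'] (min_width=7, slack=5)
Line 2: ['computer', 'no'] (min_width=11, slack=1)
Line 3: ['big', 'water'] (min_width=9, slack=3)
Line 4: ['orange'] (min_width=6, slack=6)
Line 5: ['developer'] (min_width=9, slack=3)
Line 6: ['sound', 'banana'] (min_width=12, slack=0)
Line 7: ['message'] (min_width=7, slack=5)
Line 8: ['salty', 'rock'] (min_width=10, slack=2)
Line 9: ['absolute'] (min_width=8, slack=4)
Line 10: ['deep', 'journey'] (min_width=12, slack=0)

Answer: |dolphin     |
|computer  no|
|big    water|
|orange      |
|developer   |
|sound banana|
|message     |
|salty   rock|
|absolute    |
|deep journey|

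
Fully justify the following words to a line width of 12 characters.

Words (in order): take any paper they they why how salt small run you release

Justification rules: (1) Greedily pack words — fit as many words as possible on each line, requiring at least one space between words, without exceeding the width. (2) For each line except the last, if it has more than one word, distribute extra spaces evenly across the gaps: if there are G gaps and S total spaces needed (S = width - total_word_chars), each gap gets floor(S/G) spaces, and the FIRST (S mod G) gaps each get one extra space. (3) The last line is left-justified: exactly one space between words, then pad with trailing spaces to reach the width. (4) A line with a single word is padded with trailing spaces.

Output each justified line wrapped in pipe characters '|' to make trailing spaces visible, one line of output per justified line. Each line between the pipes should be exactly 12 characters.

Answer: |take     any|
|paper   they|
|they why how|
|salt   small|
|run      you|
|release     |

Derivation:
Line 1: ['take', 'any'] (min_width=8, slack=4)
Line 2: ['paper', 'they'] (min_width=10, slack=2)
Line 3: ['they', 'why', 'how'] (min_width=12, slack=0)
Line 4: ['salt', 'small'] (min_width=10, slack=2)
Line 5: ['run', 'you'] (min_width=7, slack=5)
Line 6: ['release'] (min_width=7, slack=5)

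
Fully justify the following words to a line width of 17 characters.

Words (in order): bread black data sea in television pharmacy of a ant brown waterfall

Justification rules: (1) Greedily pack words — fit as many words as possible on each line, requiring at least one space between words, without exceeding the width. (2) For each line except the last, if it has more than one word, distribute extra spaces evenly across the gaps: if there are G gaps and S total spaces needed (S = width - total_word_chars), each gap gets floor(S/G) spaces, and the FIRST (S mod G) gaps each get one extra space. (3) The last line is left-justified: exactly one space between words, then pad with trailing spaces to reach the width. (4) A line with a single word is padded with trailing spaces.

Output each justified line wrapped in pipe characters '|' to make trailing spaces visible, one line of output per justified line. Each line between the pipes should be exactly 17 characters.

Line 1: ['bread', 'black', 'data'] (min_width=16, slack=1)
Line 2: ['sea', 'in', 'television'] (min_width=17, slack=0)
Line 3: ['pharmacy', 'of', 'a', 'ant'] (min_width=17, slack=0)
Line 4: ['brown', 'waterfall'] (min_width=15, slack=2)

Answer: |bread  black data|
|sea in television|
|pharmacy of a ant|
|brown waterfall  |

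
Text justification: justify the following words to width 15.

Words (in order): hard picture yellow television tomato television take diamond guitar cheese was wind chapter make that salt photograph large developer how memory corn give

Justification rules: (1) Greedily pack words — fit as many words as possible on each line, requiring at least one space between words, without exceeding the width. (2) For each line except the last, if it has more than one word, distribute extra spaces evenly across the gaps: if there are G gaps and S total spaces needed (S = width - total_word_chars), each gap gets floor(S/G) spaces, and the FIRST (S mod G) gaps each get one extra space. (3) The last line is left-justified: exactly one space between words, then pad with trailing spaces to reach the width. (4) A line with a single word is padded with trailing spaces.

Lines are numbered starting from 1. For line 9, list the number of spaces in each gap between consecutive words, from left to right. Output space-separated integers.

Line 1: ['hard', 'picture'] (min_width=12, slack=3)
Line 2: ['yellow'] (min_width=6, slack=9)
Line 3: ['television'] (min_width=10, slack=5)
Line 4: ['tomato'] (min_width=6, slack=9)
Line 5: ['television', 'take'] (min_width=15, slack=0)
Line 6: ['diamond', 'guitar'] (min_width=14, slack=1)
Line 7: ['cheese', 'was', 'wind'] (min_width=15, slack=0)
Line 8: ['chapter', 'make'] (min_width=12, slack=3)
Line 9: ['that', 'salt'] (min_width=9, slack=6)
Line 10: ['photograph'] (min_width=10, slack=5)
Line 11: ['large', 'developer'] (min_width=15, slack=0)
Line 12: ['how', 'memory', 'corn'] (min_width=15, slack=0)
Line 13: ['give'] (min_width=4, slack=11)

Answer: 7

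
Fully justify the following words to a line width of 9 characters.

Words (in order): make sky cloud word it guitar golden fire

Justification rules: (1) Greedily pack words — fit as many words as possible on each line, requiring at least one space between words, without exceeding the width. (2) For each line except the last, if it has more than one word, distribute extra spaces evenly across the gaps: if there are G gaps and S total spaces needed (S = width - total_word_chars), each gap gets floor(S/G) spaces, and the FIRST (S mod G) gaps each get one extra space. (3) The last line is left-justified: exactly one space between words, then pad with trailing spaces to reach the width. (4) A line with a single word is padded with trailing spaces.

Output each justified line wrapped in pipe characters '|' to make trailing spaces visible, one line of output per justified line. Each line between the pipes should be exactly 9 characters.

Line 1: ['make', 'sky'] (min_width=8, slack=1)
Line 2: ['cloud'] (min_width=5, slack=4)
Line 3: ['word', 'it'] (min_width=7, slack=2)
Line 4: ['guitar'] (min_width=6, slack=3)
Line 5: ['golden'] (min_width=6, slack=3)
Line 6: ['fire'] (min_width=4, slack=5)

Answer: |make  sky|
|cloud    |
|word   it|
|guitar   |
|golden   |
|fire     |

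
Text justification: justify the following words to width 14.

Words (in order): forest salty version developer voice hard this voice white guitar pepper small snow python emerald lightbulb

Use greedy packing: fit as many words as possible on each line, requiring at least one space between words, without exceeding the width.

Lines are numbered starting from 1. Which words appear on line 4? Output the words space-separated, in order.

Line 1: ['forest', 'salty'] (min_width=12, slack=2)
Line 2: ['version'] (min_width=7, slack=7)
Line 3: ['developer'] (min_width=9, slack=5)
Line 4: ['voice', 'hard'] (min_width=10, slack=4)
Line 5: ['this', 'voice'] (min_width=10, slack=4)
Line 6: ['white', 'guitar'] (min_width=12, slack=2)
Line 7: ['pepper', 'small'] (min_width=12, slack=2)
Line 8: ['snow', 'python'] (min_width=11, slack=3)
Line 9: ['emerald'] (min_width=7, slack=7)
Line 10: ['lightbulb'] (min_width=9, slack=5)

Answer: voice hard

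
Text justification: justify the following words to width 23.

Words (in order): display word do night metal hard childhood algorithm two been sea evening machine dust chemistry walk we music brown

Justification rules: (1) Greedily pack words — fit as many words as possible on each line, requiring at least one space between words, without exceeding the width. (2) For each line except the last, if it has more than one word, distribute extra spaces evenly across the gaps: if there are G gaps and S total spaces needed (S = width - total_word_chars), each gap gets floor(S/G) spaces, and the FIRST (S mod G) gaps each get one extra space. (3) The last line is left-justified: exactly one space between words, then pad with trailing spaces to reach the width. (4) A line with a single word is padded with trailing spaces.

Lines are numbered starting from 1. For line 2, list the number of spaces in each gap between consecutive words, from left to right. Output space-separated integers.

Answer: 3 2

Derivation:
Line 1: ['display', 'word', 'do', 'night'] (min_width=21, slack=2)
Line 2: ['metal', 'hard', 'childhood'] (min_width=20, slack=3)
Line 3: ['algorithm', 'two', 'been', 'sea'] (min_width=22, slack=1)
Line 4: ['evening', 'machine', 'dust'] (min_width=20, slack=3)
Line 5: ['chemistry', 'walk', 'we', 'music'] (min_width=23, slack=0)
Line 6: ['brown'] (min_width=5, slack=18)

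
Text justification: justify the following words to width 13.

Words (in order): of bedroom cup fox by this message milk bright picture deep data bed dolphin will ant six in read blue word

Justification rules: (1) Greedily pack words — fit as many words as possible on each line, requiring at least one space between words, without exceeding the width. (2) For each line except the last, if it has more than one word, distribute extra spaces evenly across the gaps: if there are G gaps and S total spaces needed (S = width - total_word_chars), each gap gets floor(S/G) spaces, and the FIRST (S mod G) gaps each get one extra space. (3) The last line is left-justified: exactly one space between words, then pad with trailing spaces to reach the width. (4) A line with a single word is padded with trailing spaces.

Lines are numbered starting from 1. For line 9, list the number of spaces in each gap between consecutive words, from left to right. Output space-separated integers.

Answer: 5

Derivation:
Line 1: ['of', 'bedroom'] (min_width=10, slack=3)
Line 2: ['cup', 'fox', 'by'] (min_width=10, slack=3)
Line 3: ['this', 'message'] (min_width=12, slack=1)
Line 4: ['milk', 'bright'] (min_width=11, slack=2)
Line 5: ['picture', 'deep'] (min_width=12, slack=1)
Line 6: ['data', 'bed'] (min_width=8, slack=5)
Line 7: ['dolphin', 'will'] (min_width=12, slack=1)
Line 8: ['ant', 'six', 'in'] (min_width=10, slack=3)
Line 9: ['read', 'blue'] (min_width=9, slack=4)
Line 10: ['word'] (min_width=4, slack=9)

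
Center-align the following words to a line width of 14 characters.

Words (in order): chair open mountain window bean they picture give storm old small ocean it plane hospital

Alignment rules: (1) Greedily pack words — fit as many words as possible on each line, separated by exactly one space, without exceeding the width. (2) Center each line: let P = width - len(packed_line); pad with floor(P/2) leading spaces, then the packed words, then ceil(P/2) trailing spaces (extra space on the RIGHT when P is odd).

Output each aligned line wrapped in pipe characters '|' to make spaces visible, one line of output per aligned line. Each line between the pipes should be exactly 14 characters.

Answer: |  chair open  |
|   mountain   |
| window bean  |
| they picture |
|give storm old|
|small ocean it|
|plane hospital|

Derivation:
Line 1: ['chair', 'open'] (min_width=10, slack=4)
Line 2: ['mountain'] (min_width=8, slack=6)
Line 3: ['window', 'bean'] (min_width=11, slack=3)
Line 4: ['they', 'picture'] (min_width=12, slack=2)
Line 5: ['give', 'storm', 'old'] (min_width=14, slack=0)
Line 6: ['small', 'ocean', 'it'] (min_width=14, slack=0)
Line 7: ['plane', 'hospital'] (min_width=14, slack=0)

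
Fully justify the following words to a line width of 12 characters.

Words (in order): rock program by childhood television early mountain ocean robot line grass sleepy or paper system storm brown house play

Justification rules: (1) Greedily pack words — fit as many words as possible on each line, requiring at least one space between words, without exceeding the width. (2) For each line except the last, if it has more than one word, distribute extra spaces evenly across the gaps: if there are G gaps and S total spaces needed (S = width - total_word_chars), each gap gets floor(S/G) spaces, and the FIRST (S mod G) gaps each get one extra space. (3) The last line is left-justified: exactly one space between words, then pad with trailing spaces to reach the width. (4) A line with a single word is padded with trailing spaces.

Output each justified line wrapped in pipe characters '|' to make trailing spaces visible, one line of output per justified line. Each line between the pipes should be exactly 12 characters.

Answer: |rock program|
|by childhood|
|television  |
|early       |
|mountain    |
|ocean  robot|
|line   grass|
|sleepy    or|
|paper system|
|storm  brown|
|house play  |

Derivation:
Line 1: ['rock', 'program'] (min_width=12, slack=0)
Line 2: ['by', 'childhood'] (min_width=12, slack=0)
Line 3: ['television'] (min_width=10, slack=2)
Line 4: ['early'] (min_width=5, slack=7)
Line 5: ['mountain'] (min_width=8, slack=4)
Line 6: ['ocean', 'robot'] (min_width=11, slack=1)
Line 7: ['line', 'grass'] (min_width=10, slack=2)
Line 8: ['sleepy', 'or'] (min_width=9, slack=3)
Line 9: ['paper', 'system'] (min_width=12, slack=0)
Line 10: ['storm', 'brown'] (min_width=11, slack=1)
Line 11: ['house', 'play'] (min_width=10, slack=2)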